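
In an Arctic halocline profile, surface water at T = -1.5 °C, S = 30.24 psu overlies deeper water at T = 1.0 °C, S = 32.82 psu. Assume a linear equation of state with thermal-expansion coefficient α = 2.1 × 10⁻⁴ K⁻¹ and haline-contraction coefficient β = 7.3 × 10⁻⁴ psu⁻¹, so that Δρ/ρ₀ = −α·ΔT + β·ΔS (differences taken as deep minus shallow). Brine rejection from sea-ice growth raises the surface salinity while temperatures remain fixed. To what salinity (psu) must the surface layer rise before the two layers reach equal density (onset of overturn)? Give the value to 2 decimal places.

Neutral buoyancy requires −α(T_deep − T_surf) + β(S_deep − S_surf′) = 0.
S_surf′ = S_deep − (α/β)·ΔT = 32.82 − (2.1 × 10⁻⁴/7.3 × 10⁻⁴)·(+2.5) = 32.1008 psu.
Increase required: 32.1008 − 30.24 = 1.8608 psu.

32.10 psu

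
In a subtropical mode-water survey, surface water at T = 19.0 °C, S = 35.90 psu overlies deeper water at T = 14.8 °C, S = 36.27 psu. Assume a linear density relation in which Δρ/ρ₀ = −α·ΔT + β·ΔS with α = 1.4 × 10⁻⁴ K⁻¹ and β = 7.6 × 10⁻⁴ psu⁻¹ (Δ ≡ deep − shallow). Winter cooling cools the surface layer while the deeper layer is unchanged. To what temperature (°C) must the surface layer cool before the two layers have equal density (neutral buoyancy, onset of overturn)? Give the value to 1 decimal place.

Neutral buoyancy requires Δρ = 0, i.e. −α(T_deep − T_surf′) + β(S_deep − S_surf) = 0.
T_surf′ = T_deep − (β/α)·ΔS = 14.8 − (7.6 × 10⁻⁴/1.4 × 10⁻⁴)·(+0.37) = 12.791 °C.
Cooling required: 19.0 − (12.791) = 6.209 °C.

12.8 °C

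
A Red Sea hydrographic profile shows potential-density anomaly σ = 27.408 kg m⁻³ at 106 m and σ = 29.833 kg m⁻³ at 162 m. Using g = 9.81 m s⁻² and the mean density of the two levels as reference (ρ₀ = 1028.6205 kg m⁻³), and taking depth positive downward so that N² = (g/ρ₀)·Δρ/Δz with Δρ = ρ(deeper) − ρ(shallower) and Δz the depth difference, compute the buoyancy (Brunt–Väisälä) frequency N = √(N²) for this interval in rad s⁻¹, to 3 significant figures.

Δρ = 1029.833 − 1027.408 = 2.425 kg m⁻³ over Δz = 162 − 106 = 56 m.
N² = (9.81/1028.6205) × (2.425/56) = 4.1299 × 10⁻⁴ s⁻².
N = √(4.1299 × 10⁻⁴) = 0.020322 rad s⁻¹ ≈ 0.0203 rad s⁻¹.
N² > 0, so the interval is statically stable.

0.0203 rad s⁻¹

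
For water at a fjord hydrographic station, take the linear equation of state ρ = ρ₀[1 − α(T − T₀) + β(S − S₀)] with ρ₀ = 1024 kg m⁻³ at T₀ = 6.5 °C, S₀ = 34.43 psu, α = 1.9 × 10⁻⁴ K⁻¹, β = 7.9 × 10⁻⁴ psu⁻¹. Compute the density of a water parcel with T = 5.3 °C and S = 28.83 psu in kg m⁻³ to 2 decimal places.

1019.70 kg m⁻³

T − T₀ = -1.2 K, S − S₀ = -5.60 psu.
Bracket = 1 − α·(-1.2) + β·(-5.60) = 1 + (-4.196 × 10⁻³) = 0.9958040.
ρ = 1024 × 0.9958040 = 1019.70 kg m⁻³.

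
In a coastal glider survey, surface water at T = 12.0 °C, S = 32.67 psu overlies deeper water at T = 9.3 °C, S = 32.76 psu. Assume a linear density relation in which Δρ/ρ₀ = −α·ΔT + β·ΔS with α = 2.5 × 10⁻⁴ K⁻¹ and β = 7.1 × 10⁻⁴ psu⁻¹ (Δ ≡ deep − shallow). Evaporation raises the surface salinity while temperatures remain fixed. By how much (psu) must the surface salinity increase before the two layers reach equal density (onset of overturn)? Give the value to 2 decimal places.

Neutral buoyancy requires −α(T_deep − T_surf) + β(S_deep − S_surf′) = 0.
S_surf′ = S_deep − (α/β)·ΔT = 32.76 − (2.5 × 10⁻⁴/7.1 × 10⁻⁴)·(-2.7) = 33.7107 psu.
Increase required: 33.7107 − 32.67 = 1.0407 psu.

1.04 psu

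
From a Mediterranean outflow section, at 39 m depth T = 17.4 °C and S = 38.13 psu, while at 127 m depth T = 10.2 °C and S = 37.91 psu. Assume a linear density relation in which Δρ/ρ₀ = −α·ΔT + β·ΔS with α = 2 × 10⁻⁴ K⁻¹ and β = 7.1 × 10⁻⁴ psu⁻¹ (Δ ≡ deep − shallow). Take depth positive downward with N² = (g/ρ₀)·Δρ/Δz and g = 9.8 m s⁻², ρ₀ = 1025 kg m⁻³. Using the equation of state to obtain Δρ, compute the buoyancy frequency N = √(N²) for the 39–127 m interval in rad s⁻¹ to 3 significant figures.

0.0120 rad s⁻¹

ΔT = -7.2 K, ΔS = -0.22 psu (deep − shallow).
Δρ/ρ₀ = −αΔT + βΔS = 1.44 × 10⁻³ − 1.562 × 10⁻⁴ = 1.2838 × 10⁻³, so Δρ ≈ 1.316 kg m⁻³.
N² = (g/ρ₀)·Δρ/Δz = g·(Δρ/ρ₀)/Δz = 9.8 × 1.2838 × 10⁻³ / 88 = 1.4297 × 10⁻⁴ s⁻².
N = √(1.4297 × 10⁻⁴) = 0.011957 rad s⁻¹ ≈ 0.0120 rad s⁻¹.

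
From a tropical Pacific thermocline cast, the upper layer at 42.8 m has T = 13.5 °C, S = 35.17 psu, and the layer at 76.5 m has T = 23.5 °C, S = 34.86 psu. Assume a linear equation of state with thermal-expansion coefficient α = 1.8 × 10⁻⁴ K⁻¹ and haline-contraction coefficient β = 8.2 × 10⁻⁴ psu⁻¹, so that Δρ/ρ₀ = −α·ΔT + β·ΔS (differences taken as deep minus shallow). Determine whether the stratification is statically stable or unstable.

unstable

ΔT = 23.5 − 13.5 = +10.0 K and ΔS = 34.86 − 35.17 = -0.31 psu (deep − shallow).
−αΔT = -1.80 × 10⁻³; βΔS = -2.542 × 10⁻⁴; sum Δρ/ρ₀ = -2.0542 × 10⁻³.
Δρ/ρ₀ < 0, so Δρ < 0: deeper water is lighter → statically unstable; the column would overturn.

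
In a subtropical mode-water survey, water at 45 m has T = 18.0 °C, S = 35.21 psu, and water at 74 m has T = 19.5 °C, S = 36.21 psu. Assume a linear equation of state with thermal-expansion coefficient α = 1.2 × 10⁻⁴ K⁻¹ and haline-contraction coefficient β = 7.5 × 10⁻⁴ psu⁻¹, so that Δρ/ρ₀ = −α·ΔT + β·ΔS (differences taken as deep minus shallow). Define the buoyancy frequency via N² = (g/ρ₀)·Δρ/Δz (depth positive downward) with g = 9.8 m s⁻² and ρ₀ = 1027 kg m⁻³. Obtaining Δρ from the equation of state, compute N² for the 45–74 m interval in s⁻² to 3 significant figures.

ΔT = +1.5 K, ΔS = +1.00 psu (deep − shallow).
Δρ/ρ₀ = −αΔT + βΔS = -1.80 × 10⁻⁴ + 7.50 × 10⁻⁴ = 5.70 × 10⁻⁴, so Δρ ≈ 0.5854 kg m⁻³.
N² = (g/ρ₀)·Δρ/Δz = g·(Δρ/ρ₀)/Δz = 9.8 × 5.70 × 10⁻⁴ / 29 = 1.9262 × 10⁻⁴ s⁻² ≈ 1.93 × 10⁻⁴ s⁻².

1.93 × 10⁻⁴ s⁻²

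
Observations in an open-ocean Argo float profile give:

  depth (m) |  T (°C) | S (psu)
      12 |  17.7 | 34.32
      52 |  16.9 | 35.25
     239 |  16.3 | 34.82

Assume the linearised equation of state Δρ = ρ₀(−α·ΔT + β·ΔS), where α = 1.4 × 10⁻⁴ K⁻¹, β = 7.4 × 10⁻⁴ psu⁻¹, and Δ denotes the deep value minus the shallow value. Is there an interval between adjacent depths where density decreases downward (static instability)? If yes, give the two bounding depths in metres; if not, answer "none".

52–239 m

Evaluate Δρ/ρ₀ = −αΔT + βΔS across each adjacent pair:
  12–52 m: −αΔT+βΔS = −(1.4 × 10⁻⁴)(-0.8)+(7.4 × 10⁻⁴)(+0.93) = 8.0 × 10⁻⁴ → stable
  52–239 m: −αΔT+βΔS = −(1.4 × 10⁻⁴)(-0.6)+(7.4 × 10⁻⁴)(-0.43) = -2.3 × 10⁻⁴ → UNSTABLE
The 52–239 m interval has Δρ < 0: lighter water underlies denser water.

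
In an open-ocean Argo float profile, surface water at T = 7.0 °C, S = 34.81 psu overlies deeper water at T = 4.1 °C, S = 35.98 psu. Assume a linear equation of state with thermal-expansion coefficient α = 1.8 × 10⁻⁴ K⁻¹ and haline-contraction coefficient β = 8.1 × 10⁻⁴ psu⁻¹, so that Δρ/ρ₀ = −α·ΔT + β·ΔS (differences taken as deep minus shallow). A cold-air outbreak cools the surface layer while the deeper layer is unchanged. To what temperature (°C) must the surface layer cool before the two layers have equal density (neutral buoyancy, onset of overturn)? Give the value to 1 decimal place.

-1.2 °C

Neutral buoyancy requires Δρ = 0, i.e. −α(T_deep − T_surf′) + β(S_deep − S_surf) = 0.
T_surf′ = T_deep − (β/α)·ΔS = 4.1 − (8.1 × 10⁻⁴/1.8 × 10⁻⁴)·(+1.17) = -1.165 °C.
Cooling required: 7.0 − (-1.165) = 8.165 °C.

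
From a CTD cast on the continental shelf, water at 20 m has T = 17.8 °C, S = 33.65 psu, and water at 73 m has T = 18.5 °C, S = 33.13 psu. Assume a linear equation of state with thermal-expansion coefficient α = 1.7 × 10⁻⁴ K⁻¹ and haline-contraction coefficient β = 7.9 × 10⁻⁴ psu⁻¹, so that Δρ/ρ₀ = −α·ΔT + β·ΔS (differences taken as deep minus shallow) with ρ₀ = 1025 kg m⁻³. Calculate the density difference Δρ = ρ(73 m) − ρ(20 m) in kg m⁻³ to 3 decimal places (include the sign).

ΔT = +0.7 K, ΔS = -0.52 psu (deep − shallow).
Δρ/ρ₀ = −(1.7 × 10⁻⁴)(+0.7) + (7.9 × 10⁻⁴)(-0.52) = -5.298 × 10⁻⁴.
Δρ = 1025 × (-5.298 × 10⁻⁴) = -0.543 kg m⁻³.
Negative Δρ: lighter below, statically unstable.

-0.543 kg m⁻³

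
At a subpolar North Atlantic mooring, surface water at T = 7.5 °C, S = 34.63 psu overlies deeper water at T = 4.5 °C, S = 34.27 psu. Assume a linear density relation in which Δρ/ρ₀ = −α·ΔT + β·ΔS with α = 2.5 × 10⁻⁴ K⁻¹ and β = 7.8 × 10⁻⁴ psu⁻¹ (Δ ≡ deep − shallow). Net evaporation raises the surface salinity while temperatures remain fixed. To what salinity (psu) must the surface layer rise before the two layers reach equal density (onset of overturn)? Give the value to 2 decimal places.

Neutral buoyancy requires −α(T_deep − T_surf) + β(S_deep − S_surf′) = 0.
S_surf′ = S_deep − (α/β)·ΔT = 34.27 − (2.5 × 10⁻⁴/7.8 × 10⁻⁴)·(-3.0) = 35.2315 psu.
Increase required: 35.2315 − 34.63 = 0.6015 psu.

35.23 psu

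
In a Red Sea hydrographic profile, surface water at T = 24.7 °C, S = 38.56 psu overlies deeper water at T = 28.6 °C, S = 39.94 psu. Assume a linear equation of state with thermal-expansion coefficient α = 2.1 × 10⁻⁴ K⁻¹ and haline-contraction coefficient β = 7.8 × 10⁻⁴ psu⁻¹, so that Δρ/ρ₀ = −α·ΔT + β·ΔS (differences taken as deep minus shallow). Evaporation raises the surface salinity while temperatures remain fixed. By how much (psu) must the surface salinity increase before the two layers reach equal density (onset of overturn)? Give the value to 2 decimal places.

Neutral buoyancy requires −α(T_deep − T_surf) + β(S_deep − S_surf′) = 0.
S_surf′ = S_deep − (α/β)·ΔT = 39.94 − (2.1 × 10⁻⁴/7.8 × 10⁻⁴)·(+3.9) = 38.8900 psu.
Increase required: 38.8900 − 38.56 = 0.3300 psu.

0.33 psu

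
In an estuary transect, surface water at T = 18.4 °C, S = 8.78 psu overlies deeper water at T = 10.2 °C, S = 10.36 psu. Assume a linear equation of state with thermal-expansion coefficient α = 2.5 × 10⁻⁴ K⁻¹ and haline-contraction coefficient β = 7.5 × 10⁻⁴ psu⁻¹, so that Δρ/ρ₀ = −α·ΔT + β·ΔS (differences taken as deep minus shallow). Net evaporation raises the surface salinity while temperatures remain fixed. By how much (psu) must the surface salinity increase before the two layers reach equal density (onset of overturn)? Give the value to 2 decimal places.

4.31 psu

Neutral buoyancy requires −α(T_deep − T_surf) + β(S_deep − S_surf′) = 0.
S_surf′ = S_deep − (α/β)·ΔT = 10.36 − (2.5 × 10⁻⁴/7.5 × 10⁻⁴)·(-8.2) = 13.0933 psu.
Increase required: 13.0933 − 8.78 = 4.3133 psu.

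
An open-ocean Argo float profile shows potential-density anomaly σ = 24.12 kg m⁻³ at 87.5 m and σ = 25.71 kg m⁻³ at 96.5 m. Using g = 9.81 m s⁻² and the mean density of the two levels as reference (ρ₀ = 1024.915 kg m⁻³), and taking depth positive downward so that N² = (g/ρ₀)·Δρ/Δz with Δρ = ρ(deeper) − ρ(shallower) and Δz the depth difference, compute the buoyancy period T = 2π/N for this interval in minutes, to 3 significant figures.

Δρ = 1025.71 − 1024.12 = 1.59 kg m⁻³ over Δz = 96.5 − 87.5 = 9 m.
N² = (9.81/1024.915) × (1.59/9) = 1.6910 × 10⁻³ s⁻².
N = √(1.6910 × 10⁻³) = 0.041122 rad s⁻¹, so T = 2π/N = 152.79 s = 2.5465 min ≈ 2.55 min.

2.55 min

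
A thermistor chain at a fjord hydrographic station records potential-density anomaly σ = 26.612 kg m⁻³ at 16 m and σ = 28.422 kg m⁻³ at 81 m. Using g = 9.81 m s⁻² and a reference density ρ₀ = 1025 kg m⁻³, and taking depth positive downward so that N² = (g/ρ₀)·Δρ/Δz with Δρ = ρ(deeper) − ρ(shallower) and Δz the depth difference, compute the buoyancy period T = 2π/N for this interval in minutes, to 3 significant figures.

Δρ = 1028.422 − 1026.612 = 1.810 kg m⁻³ over Δz = 81 − 16 = 65 m.
N² = (9.81/1025) × (1.810/65) = 2.6651 × 10⁻⁴ s⁻².
N = √(2.6651 × 10⁻⁴) = 0.016325 rad s⁻¹, so T = 2π/N = 384.88 s = 6.4147 min ≈ 6.41 min.

6.41 min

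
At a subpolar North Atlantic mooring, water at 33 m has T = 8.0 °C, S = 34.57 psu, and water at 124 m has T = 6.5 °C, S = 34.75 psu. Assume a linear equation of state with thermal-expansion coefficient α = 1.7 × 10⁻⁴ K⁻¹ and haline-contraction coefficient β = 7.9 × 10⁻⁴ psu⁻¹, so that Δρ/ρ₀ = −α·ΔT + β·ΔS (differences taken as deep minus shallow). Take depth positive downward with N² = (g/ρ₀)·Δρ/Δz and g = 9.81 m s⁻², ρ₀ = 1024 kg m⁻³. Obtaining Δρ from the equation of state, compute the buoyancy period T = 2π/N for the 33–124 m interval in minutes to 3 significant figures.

ΔT = -1.5 K, ΔS = +0.18 psu (deep − shallow).
Δρ/ρ₀ = −αΔT + βΔS = 2.55 × 10⁻⁴ + 1.422 × 10⁻⁴ = 3.972 × 10⁻⁴, so Δρ ≈ 0.4067 kg m⁻³.
N² = (g/ρ₀)·Δρ/Δz = g·(Δρ/ρ₀)/Δz = 9.81 × 3.972 × 10⁻⁴ / 91 = 4.2819 × 10⁻⁵ s⁻².
N = √(4.2819 × 10⁻⁵) = 6.5436 × 10⁻³ rad s⁻¹ → T = 2π/N = 960.20 s = 16.003 min ≈ 16.0 min.

16.0 min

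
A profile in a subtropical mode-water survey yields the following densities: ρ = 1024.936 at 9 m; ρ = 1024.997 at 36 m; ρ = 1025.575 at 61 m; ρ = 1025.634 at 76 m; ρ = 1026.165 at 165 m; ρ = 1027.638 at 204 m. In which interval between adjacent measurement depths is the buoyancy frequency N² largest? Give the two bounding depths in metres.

165–204 m

Compute the density gradient over each adjacent pair:
  9–36 m: Δρ/Δz = 0.061/27 = 2.3 × 10⁻³ kg m⁻⁴
  36–61 m: Δρ/Δz = 0.578/25 = 0.023 kg m⁻⁴
  61–76 m: Δρ/Δz = 0.059/15 = 3.9 × 10⁻³ kg m⁻⁴
  76–165 m: Δρ/Δz = 0.531/89 = 6.0 × 10⁻³ kg m⁻⁴
  165–204 m: Δρ/Δz = 1.473/39 = 0.038 kg m⁻⁴
The largest gradient is in the 165–204 m interval — the pycnocline.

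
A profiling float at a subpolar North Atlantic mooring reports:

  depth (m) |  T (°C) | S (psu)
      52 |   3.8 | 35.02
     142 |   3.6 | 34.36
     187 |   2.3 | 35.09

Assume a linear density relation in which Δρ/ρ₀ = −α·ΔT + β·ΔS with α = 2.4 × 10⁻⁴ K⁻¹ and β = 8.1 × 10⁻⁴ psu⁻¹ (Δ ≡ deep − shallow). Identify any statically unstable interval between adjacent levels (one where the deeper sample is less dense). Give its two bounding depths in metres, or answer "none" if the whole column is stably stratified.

52–142 m

Evaluate Δρ/ρ₀ = −αΔT + βΔS across each adjacent pair:
  52–142 m: −αΔT+βΔS = −(2.4 × 10⁻⁴)(-0.2)+(8.1 × 10⁻⁴)(-0.66) = -4.9 × 10⁻⁴ → UNSTABLE
  142–187 m: −αΔT+βΔS = −(2.4 × 10⁻⁴)(-1.3)+(8.1 × 10⁻⁴)(+0.73) = 9.0 × 10⁻⁴ → stable
The 52–142 m interval has Δρ < 0: lighter water underlies denser water.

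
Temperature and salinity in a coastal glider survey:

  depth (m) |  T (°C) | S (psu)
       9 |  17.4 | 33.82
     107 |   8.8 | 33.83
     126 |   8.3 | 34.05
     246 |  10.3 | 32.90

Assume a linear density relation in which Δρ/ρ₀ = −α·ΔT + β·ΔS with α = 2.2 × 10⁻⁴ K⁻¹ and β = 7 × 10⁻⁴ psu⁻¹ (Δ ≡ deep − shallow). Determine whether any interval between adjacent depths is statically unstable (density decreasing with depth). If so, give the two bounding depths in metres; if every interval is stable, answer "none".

Evaluate Δρ/ρ₀ = −αΔT + βΔS across each adjacent pair:
  9–107 m: −αΔT+βΔS = −(2.2 × 10⁻⁴)(-8.6)+(7 × 10⁻⁴)(+0.01) = 1.9 × 10⁻³ → stable
  107–126 m: −αΔT+βΔS = −(2.2 × 10⁻⁴)(-0.5)+(7 × 10⁻⁴)(+0.22) = 2.6 × 10⁻⁴ → stable
  126–246 m: −αΔT+βΔS = −(2.2 × 10⁻⁴)(+2.0)+(7 × 10⁻⁴)(-1.15) = -1.2 × 10⁻³ → UNSTABLE
The 126–246 m interval has Δρ < 0: lighter water underlies denser water.

126–246 m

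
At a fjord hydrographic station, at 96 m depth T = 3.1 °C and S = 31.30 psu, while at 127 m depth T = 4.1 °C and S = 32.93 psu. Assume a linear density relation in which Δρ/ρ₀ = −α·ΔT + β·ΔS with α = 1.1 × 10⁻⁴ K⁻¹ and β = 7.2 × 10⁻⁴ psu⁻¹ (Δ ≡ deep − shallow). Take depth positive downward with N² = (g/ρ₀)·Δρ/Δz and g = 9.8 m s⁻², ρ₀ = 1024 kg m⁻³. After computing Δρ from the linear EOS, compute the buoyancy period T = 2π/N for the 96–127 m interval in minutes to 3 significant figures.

5.71 min

ΔT = +1.0 K, ΔS = +1.63 psu (deep − shallow).
Δρ/ρ₀ = −αΔT + βΔS = -1.10 × 10⁻⁴ + 1.1736 × 10⁻³ = 1.0636 × 10⁻³, so Δρ ≈ 1.089 kg m⁻³.
N² = (g/ρ₀)·Δρ/Δz = g·(Δρ/ρ₀)/Δz = 9.8 × 1.0636 × 10⁻³ / 31 = 3.3623 × 10⁻⁴ s⁻².
N = √(3.3623 × 10⁻⁴) = 0.018337 rad s⁻¹ → T = 2π/N = 342.65 s = 5.7108 min ≈ 5.71 min.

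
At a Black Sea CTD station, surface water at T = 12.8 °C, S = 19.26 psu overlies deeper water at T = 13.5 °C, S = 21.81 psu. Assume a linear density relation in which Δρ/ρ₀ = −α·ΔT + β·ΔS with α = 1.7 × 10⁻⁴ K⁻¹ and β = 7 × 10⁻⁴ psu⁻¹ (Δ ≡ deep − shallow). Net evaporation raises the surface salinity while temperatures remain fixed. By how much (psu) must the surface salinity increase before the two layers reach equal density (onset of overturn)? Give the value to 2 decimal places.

Neutral buoyancy requires −α(T_deep − T_surf) + β(S_deep − S_surf′) = 0.
S_surf′ = S_deep − (α/β)·ΔT = 21.81 − (1.7 × 10⁻⁴/7 × 10⁻⁴)·(+0.7) = 21.6400 psu.
Increase required: 21.6400 − 19.26 = 2.3800 psu.

2.38 psu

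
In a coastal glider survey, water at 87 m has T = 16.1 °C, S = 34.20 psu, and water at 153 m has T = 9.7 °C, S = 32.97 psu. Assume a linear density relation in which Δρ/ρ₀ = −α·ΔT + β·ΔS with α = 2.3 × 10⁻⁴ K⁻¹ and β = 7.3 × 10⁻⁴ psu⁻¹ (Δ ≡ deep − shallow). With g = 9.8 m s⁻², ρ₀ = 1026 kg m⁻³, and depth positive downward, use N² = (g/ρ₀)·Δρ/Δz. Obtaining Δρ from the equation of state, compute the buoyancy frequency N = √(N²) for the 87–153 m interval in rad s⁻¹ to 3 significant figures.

9.23 × 10⁻³ rad s⁻¹

ΔT = -6.4 K, ΔS = -1.23 psu (deep − shallow).
Δρ/ρ₀ = −αΔT + βΔS = 1.472 × 10⁻³ − 8.979 × 10⁻⁴ = 5.741 × 10⁻⁴, so Δρ ≈ 0.5890 kg m⁻³.
N² = (g/ρ₀)·Δρ/Δz = g·(Δρ/ρ₀)/Δz = 9.8 × 5.741 × 10⁻⁴ / 66 = 8.5245 × 10⁻⁵ s⁻².
N = √(8.5245 × 10⁻⁵) = 9.2328 × 10⁻³ rad s⁻¹ ≈ 9.23 × 10⁻³ rad s⁻¹.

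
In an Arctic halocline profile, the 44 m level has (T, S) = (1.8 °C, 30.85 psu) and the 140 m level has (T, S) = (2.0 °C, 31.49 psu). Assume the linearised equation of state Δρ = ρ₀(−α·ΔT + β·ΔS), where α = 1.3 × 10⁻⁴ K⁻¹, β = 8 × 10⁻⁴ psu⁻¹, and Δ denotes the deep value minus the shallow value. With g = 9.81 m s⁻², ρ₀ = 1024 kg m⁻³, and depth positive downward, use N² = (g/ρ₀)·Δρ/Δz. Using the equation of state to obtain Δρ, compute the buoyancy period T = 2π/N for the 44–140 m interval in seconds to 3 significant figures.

892 s

ΔT = +0.2 K, ΔS = +0.64 psu (deep − shallow).
Δρ/ρ₀ = −αΔT + βΔS = -2.60 × 10⁻⁵ + 5.12 × 10⁻⁴ = 4.86 × 10⁻⁴, so Δρ ≈ 0.4977 kg m⁻³.
N² = (g/ρ₀)·Δρ/Δz = g·(Δρ/ρ₀)/Δz = 9.81 × 4.86 × 10⁻⁴ / 96 = 4.9663 × 10⁻⁵ s⁻².
N = √(4.9663 × 10⁻⁵) = 7.0472 × 10⁻³ rad s⁻¹ → T = 2π/N = 891.59 s ≈ 892 s.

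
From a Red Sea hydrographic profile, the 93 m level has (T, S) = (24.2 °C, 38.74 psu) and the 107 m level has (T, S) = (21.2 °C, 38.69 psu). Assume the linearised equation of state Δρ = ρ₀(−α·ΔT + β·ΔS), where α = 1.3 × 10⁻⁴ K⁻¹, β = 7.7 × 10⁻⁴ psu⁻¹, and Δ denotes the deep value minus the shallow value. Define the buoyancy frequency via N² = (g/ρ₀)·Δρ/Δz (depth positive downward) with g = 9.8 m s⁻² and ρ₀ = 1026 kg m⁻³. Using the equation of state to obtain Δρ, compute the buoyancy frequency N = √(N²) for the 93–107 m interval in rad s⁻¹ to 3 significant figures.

ΔT = -3.0 K, ΔS = -0.05 psu (deep − shallow).
Δρ/ρ₀ = −αΔT + βΔS = 3.90 × 10⁻⁴ − 3.85 × 10⁻⁵ = 3.515 × 10⁻⁴, so Δρ ≈ 0.3606 kg m⁻³.
N² = (g/ρ₀)·Δρ/Δz = g·(Δρ/ρ₀)/Δz = 9.8 × 3.515 × 10⁻⁴ / 14 = 2.4605 × 10⁻⁴ s⁻².
N = √(2.4605 × 10⁻⁴) = 0.015686 rad s⁻¹ ≈ 0.0157 rad s⁻¹.

0.0157 rad s⁻¹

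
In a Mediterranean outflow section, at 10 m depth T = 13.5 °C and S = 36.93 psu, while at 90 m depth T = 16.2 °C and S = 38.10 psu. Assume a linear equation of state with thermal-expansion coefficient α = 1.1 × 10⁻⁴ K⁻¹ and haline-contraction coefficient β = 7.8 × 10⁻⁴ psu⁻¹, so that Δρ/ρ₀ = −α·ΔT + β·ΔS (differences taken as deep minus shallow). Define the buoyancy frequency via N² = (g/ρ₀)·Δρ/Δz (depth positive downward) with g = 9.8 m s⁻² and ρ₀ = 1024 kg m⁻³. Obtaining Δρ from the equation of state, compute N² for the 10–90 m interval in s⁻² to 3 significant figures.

7.54 × 10⁻⁵ s⁻²

ΔT = +2.7 K, ΔS = +1.17 psu (deep − shallow).
Δρ/ρ₀ = −αΔT + βΔS = -2.97 × 10⁻⁴ + 9.126 × 10⁻⁴ = 6.156 × 10⁻⁴, so Δρ ≈ 0.6304 kg m⁻³.
N² = (g/ρ₀)·Δρ/Δz = g·(Δρ/ρ₀)/Δz = 9.8 × 6.156 × 10⁻⁴ / 80 = 7.5411 × 10⁻⁵ s⁻² ≈ 7.54 × 10⁻⁵ s⁻².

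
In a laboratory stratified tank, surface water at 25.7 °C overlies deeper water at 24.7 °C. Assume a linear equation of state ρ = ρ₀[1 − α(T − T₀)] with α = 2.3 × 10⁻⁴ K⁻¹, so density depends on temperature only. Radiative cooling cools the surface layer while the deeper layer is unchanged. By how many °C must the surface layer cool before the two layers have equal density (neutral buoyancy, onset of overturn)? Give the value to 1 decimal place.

With temperature the only control, equal density requires T_surf′ = T_deep.
T_surf′ = 24.7 °C.
Cooling required: 25.7 − 24.7 = 1.0 °C.

1.0 °C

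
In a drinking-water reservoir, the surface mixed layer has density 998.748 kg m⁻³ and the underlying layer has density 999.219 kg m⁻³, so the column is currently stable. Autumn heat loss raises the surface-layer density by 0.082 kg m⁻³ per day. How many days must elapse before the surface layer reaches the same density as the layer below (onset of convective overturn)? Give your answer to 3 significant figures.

Density deficit of the surface layer: 999.219 − 998.748 = 0.471 kg m⁻³.
Required change = 0.471 / 0.082 = 5.74 days.

5.74 days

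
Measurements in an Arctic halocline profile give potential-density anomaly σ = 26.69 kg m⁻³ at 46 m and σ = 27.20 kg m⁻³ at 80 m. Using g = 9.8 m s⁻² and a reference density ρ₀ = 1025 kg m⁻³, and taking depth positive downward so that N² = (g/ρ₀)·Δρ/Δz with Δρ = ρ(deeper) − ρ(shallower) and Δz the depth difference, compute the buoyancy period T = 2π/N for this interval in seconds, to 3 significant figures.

525 s

Δρ = 1027.20 − 1026.69 = 0.51 kg m⁻³ over Δz = 80 − 46 = 34 m.
N² = (9.8/1025) × (0.51/34) = 1.4341 × 10⁻⁴ s⁻².
N = √(1.4341 × 10⁻⁴) = 0.011975 rad s⁻¹, so T = 2π/N = 524.69 s ≈ 525 s.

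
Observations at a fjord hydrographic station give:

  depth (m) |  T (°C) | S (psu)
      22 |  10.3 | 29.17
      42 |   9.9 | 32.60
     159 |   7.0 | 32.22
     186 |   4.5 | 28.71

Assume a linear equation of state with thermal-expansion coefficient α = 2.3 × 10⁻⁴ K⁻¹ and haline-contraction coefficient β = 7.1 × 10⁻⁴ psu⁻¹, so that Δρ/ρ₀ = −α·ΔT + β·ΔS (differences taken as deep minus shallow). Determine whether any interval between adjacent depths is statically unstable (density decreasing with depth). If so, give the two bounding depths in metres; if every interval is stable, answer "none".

Evaluate Δρ/ρ₀ = −αΔT + βΔS across each adjacent pair:
  22–42 m: −αΔT+βΔS = −(2.3 × 10⁻⁴)(-0.4)+(7.1 × 10⁻⁴)(+3.43) = 2.5 × 10⁻³ → stable
  42–159 m: −αΔT+βΔS = −(2.3 × 10⁻⁴)(-2.9)+(7.1 × 10⁻⁴)(-0.38) = 4.0 × 10⁻⁴ → stable
  159–186 m: −αΔT+βΔS = −(2.3 × 10⁻⁴)(-2.5)+(7.1 × 10⁻⁴)(-3.51) = -1.9 × 10⁻³ → UNSTABLE
The 159–186 m interval has Δρ < 0: lighter water underlies denser water.

159–186 m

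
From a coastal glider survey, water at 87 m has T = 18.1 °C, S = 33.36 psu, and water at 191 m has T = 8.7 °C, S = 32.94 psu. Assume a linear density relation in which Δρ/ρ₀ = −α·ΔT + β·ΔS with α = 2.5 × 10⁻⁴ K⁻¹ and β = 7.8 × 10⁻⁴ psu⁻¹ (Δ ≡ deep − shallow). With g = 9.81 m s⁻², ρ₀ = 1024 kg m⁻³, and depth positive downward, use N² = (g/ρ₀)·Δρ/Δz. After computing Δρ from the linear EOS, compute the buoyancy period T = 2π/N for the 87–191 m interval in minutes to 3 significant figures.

ΔT = -9.4 K, ΔS = -0.42 psu (deep − shallow).
Δρ/ρ₀ = −αΔT + βΔS = 2.35 × 10⁻³ − 3.276 × 10⁻⁴ = 2.0224 × 10⁻³, so Δρ ≈ 2.071 kg m⁻³.
N² = (g/ρ₀)·Δρ/Δz = g·(Δρ/ρ₀)/Δz = 9.81 × 2.0224 × 10⁻³ / 104 = 1.9077 × 10⁻⁴ s⁻².
N = √(1.9077 × 10⁻⁴) = 0.013812 rad s⁻¹ → T = 2π/N = 454.91 s = 7.5818 min ≈ 7.58 min.

7.58 min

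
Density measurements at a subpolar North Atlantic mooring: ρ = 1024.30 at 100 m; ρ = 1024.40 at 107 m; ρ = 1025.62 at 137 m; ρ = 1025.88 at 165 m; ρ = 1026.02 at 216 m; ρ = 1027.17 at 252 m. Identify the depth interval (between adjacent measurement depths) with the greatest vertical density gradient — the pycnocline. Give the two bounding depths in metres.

107–137 m

Compute the density gradient over each adjacent pair:
  100–107 m: Δρ/Δz = 0.10/7 = 0.014 kg m⁻⁴
  107–137 m: Δρ/Δz = 1.22/30 = 0.041 kg m⁻⁴
  137–165 m: Δρ/Δz = 0.26/28 = 9.3 × 10⁻³ kg m⁻⁴
  165–216 m: Δρ/Δz = 0.14/51 = 2.7 × 10⁻³ kg m⁻⁴
  216–252 m: Δρ/Δz = 1.15/36 = 0.032 kg m⁻⁴
The largest gradient is in the 107–137 m interval — the pycnocline.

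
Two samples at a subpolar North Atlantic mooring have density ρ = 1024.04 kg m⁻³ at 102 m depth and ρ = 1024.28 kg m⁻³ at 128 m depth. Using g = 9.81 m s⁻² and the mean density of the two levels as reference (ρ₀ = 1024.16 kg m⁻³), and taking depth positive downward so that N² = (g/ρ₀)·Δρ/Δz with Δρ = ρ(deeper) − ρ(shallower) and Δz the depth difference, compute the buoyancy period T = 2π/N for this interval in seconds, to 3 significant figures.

668 s

Δρ = 1024.28 − 1024.04 = 0.24 kg m⁻³ over Δz = 128 − 102 = 26 m.
N² = (9.81/1024.16) × (0.24/26) = 8.8418 × 10⁻⁵ s⁻².
N = √(8.8418 × 10⁻⁵) = 9.4031 × 10⁻³ rad s⁻¹, so T = 2π/N = 668.20 s ≈ 668 s.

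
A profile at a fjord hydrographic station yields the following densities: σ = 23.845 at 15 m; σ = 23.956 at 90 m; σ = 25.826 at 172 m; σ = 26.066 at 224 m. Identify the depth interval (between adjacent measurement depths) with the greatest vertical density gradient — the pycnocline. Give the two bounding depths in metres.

90–172 m

Compute the density gradient over each adjacent pair:
  15–90 m: Δρ/Δz = 0.111/75 = 1.5 × 10⁻³ kg m⁻⁴
  90–172 m: Δρ/Δz = 1.870/82 = 0.023 kg m⁻⁴
  172–224 m: Δρ/Δz = 0.240/52 = 4.6 × 10⁻³ kg m⁻⁴
The largest gradient is in the 90–172 m interval — the pycnocline.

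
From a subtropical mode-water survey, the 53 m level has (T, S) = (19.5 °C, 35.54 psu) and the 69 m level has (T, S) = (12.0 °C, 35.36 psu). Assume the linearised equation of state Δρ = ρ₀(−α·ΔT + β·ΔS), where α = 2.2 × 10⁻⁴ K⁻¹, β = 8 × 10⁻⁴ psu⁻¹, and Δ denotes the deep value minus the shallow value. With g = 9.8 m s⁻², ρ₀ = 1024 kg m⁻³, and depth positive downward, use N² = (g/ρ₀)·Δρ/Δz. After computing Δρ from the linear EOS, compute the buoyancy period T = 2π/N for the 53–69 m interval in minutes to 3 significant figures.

3.45 min

ΔT = -7.5 K, ΔS = -0.18 psu (deep − shallow).
Δρ/ρ₀ = −αΔT + βΔS = 1.65 × 10⁻³ − 1.44 × 10⁻⁴ = 1.506 × 10⁻³, so Δρ ≈ 1.542 kg m⁻³.
N² = (g/ρ₀)·Δρ/Δz = g·(Δρ/ρ₀)/Δz = 9.8 × 1.506 × 10⁻³ / 16 = 9.2243 × 10⁻⁴ s⁻².
N = √(9.2243 × 10⁻⁴) = 0.030372 rad s⁻¹ → T = 2π/N = 206.87 s = 3.4478 min ≈ 3.45 min.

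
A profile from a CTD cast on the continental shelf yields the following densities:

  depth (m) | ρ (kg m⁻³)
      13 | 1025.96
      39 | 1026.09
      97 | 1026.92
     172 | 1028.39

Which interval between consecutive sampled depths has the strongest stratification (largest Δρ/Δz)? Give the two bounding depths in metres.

Compute the density gradient over each adjacent pair:
  13–39 m: Δρ/Δz = 0.13/26 = 5.0 × 10⁻³ kg m⁻⁴
  39–97 m: Δρ/Δz = 0.83/58 = 0.014 kg m⁻⁴
  97–172 m: Δρ/Δz = 1.47/75 = 0.020 kg m⁻⁴
The largest gradient is in the 97–172 m interval — the pycnocline.

97–172 m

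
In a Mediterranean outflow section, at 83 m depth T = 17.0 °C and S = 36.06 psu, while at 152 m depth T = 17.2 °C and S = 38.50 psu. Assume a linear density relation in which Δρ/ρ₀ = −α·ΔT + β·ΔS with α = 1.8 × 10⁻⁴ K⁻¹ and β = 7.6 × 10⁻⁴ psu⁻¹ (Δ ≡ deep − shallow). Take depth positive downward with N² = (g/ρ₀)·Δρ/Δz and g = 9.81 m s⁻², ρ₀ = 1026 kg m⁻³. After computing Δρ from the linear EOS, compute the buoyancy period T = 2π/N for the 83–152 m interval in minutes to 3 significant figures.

6.51 min

ΔT = +0.2 K, ΔS = +2.44 psu (deep − shallow).
Δρ/ρ₀ = −αΔT + βΔS = -3.60 × 10⁻⁵ + 1.8544 × 10⁻³ = 1.8184 × 10⁻³, so Δρ ≈ 1.866 kg m⁻³.
N² = (g/ρ₀)·Δρ/Δz = g·(Δρ/ρ₀)/Δz = 9.81 × 1.8184 × 10⁻³ / 69 = 2.5853 × 10⁻⁴ s⁻².
N = √(2.5853 × 10⁻⁴) = 0.016079 rad s⁻¹ → T = 2π/N = 390.77 s = 6.5128 min ≈ 6.51 min.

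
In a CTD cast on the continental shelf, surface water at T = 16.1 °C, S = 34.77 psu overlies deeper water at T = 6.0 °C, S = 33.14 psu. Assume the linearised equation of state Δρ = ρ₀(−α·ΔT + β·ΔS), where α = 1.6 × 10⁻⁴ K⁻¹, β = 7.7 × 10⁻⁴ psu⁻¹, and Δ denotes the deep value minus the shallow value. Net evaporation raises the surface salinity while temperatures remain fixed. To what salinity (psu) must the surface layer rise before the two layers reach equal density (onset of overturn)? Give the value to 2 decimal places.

35.24 psu

Neutral buoyancy requires −α(T_deep − T_surf) + β(S_deep − S_surf′) = 0.
S_surf′ = S_deep − (α/β)·ΔT = 33.14 − (1.6 × 10⁻⁴/7.7 × 10⁻⁴)·(-10.1) = 35.2387 psu.
Increase required: 35.2387 − 34.77 = 0.4687 psu.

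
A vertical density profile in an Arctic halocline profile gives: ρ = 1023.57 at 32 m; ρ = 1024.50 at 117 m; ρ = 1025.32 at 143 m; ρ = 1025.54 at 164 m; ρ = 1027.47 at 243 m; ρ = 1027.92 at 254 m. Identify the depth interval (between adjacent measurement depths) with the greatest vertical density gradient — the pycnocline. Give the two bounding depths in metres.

Compute the density gradient over each adjacent pair:
  32–117 m: Δρ/Δz = 0.93/85 = 0.011 kg m⁻⁴
  117–143 m: Δρ/Δz = 0.82/26 = 0.032 kg m⁻⁴
  143–164 m: Δρ/Δz = 0.22/21 = 0.010 kg m⁻⁴
  164–243 m: Δρ/Δz = 1.93/79 = 0.024 kg m⁻⁴
  243–254 m: Δρ/Δz = 0.45/11 = 0.041 kg m⁻⁴
The largest gradient is in the 243–254 m interval — the pycnocline.

243–254 m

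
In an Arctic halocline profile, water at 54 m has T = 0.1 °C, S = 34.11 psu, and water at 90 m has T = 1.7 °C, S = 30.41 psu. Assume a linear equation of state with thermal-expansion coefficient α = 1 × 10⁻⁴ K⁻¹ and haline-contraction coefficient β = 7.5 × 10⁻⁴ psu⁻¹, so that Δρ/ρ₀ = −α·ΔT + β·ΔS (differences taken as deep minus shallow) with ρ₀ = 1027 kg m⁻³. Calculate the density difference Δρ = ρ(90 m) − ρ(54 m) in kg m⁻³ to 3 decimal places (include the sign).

ΔT = +1.6 K, ΔS = -3.70 psu (deep − shallow).
Δρ/ρ₀ = −(1 × 10⁻⁴)(+1.6) + (7.5 × 10⁻⁴)(-3.70) = -2.935 × 10⁻³.
Δρ = 1027 × (-2.935 × 10⁻³) = -3.014 kg m⁻³.
Negative Δρ: lighter below, statically unstable.

-3.014 kg m⁻³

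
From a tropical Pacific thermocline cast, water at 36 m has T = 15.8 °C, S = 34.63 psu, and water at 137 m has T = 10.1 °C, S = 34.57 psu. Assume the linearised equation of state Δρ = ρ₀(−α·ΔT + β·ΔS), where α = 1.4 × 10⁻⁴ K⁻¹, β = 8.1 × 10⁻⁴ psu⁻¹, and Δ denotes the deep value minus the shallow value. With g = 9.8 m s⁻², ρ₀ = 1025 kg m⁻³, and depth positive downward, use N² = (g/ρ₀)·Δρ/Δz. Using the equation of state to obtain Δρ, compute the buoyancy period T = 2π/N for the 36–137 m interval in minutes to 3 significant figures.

12.3 min

ΔT = -5.7 K, ΔS = -0.06 psu (deep − shallow).
Δρ/ρ₀ = −αΔT + βΔS = 7.98 × 10⁻⁴ − 4.86 × 10⁻⁵ = 7.494 × 10⁻⁴, so Δρ ≈ 0.7681 kg m⁻³.
N² = (g/ρ₀)·Δρ/Δz = g·(Δρ/ρ₀)/Δz = 9.8 × 7.494 × 10⁻⁴ / 101 = 7.2714 × 10⁻⁵ s⁻².
N = √(7.2714 × 10⁻⁵) = 8.5273 × 10⁻³ rad s⁻¹ → T = 2π/N = 736.83 s = 12.280 min ≈ 12.3 min.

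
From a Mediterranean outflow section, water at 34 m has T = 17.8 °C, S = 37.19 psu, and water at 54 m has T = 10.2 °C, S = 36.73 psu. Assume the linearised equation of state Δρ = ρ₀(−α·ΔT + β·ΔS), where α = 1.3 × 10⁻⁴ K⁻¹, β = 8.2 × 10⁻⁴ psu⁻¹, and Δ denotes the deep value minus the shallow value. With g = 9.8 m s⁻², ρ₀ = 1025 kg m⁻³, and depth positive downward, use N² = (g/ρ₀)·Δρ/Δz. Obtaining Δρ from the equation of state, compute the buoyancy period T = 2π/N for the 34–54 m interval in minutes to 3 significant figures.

ΔT = -7.6 K, ΔS = -0.46 psu (deep − shallow).
Δρ/ρ₀ = −αΔT + βΔS = 9.88 × 10⁻⁴ − 3.772 × 10⁻⁴ = 6.108 × 10⁻⁴, so Δρ ≈ 0.6261 kg m⁻³.
N² = (g/ρ₀)·Δρ/Δz = g·(Δρ/ρ₀)/Δz = 9.8 × 6.108 × 10⁻⁴ / 20 = 2.9929 × 10⁻⁴ s⁻².
N = √(2.9929 × 10⁻⁴) = 0.017300 rad s⁻¹ → T = 2π/N = 363.19 s = 6.0532 min ≈ 6.05 min.

6.05 min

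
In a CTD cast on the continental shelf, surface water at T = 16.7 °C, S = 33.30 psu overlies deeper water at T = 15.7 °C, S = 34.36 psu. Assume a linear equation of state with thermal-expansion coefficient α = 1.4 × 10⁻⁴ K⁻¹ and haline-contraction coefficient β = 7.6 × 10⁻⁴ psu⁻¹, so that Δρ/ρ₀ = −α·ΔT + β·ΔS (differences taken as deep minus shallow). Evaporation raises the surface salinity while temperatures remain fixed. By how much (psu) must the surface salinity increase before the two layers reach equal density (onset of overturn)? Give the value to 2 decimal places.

1.24 psu

Neutral buoyancy requires −α(T_deep − T_surf) + β(S_deep − S_surf′) = 0.
S_surf′ = S_deep − (α/β)·ΔT = 34.36 − (1.4 × 10⁻⁴/7.6 × 10⁻⁴)·(-1.0) = 34.5442 psu.
Increase required: 34.5442 − 33.30 = 1.2442 psu.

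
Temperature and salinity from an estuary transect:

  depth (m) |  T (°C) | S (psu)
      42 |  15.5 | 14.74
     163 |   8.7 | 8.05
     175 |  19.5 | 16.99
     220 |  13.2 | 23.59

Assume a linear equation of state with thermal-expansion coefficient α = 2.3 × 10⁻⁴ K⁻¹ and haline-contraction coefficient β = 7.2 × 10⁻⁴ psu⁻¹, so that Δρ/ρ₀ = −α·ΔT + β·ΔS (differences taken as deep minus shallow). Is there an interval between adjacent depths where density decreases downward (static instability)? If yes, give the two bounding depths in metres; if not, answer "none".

42–163 m

Evaluate Δρ/ρ₀ = −αΔT + βΔS across each adjacent pair:
  42–163 m: −αΔT+βΔS = −(2.3 × 10⁻⁴)(-6.8)+(7.2 × 10⁻⁴)(-6.69) = -3.3 × 10⁻³ → UNSTABLE
  163–175 m: −αΔT+βΔS = −(2.3 × 10⁻⁴)(+10.8)+(7.2 × 10⁻⁴)(+8.94) = 4.0 × 10⁻³ → stable
  175–220 m: −αΔT+βΔS = −(2.3 × 10⁻⁴)(-6.3)+(7.2 × 10⁻⁴)(+6.60) = 6.2 × 10⁻³ → stable
The 42–163 m interval has Δρ < 0: lighter water underlies denser water.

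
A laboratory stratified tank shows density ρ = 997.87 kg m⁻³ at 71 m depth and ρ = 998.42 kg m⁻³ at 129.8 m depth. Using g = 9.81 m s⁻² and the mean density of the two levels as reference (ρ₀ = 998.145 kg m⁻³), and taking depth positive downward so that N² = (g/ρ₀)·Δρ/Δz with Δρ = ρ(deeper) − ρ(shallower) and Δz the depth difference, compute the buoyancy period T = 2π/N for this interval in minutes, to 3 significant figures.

Δρ = 998.42 − 997.87 = 0.55 kg m⁻³ over Δz = 129.8 − 71 = 58.8 m.
N² = (9.81/998.145) × (0.55/58.8) = 9.1931 × 10⁻⁵ s⁻².
N = √(9.1931 × 10⁻⁵) = 9.5881 × 10⁻³ rad s⁻¹, so T = 2π/N = 655.31 s = 10.922 min ≈ 10.9 min.

10.9 min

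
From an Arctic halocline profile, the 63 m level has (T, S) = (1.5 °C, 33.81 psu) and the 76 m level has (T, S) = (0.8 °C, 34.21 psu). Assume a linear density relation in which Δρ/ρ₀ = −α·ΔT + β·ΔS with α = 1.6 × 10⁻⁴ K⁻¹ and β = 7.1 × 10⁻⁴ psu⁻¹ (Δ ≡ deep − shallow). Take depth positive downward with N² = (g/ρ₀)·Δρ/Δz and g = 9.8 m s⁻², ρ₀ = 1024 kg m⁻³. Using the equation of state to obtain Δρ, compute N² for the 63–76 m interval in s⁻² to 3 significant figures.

ΔT = -0.7 K, ΔS = +0.40 psu (deep − shallow).
Δρ/ρ₀ = −αΔT + βΔS = 1.12 × 10⁻⁴ + 2.84 × 10⁻⁴ = 3.96 × 10⁻⁴, so Δρ ≈ 0.4055 kg m⁻³.
N² = (g/ρ₀)·Δρ/Δz = g·(Δρ/ρ₀)/Δz = 9.8 × 3.96 × 10⁻⁴ / 13 = 2.9852 × 10⁻⁴ s⁻² ≈ 2.99 × 10⁻⁴ s⁻².

2.99 × 10⁻⁴ s⁻²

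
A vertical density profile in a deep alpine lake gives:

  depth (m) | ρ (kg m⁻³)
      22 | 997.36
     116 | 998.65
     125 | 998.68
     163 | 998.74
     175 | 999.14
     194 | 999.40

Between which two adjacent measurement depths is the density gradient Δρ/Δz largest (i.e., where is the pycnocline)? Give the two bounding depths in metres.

Compute the density gradient over each adjacent pair:
  22–116 m: Δρ/Δz = 1.29/94 = 0.014 kg m⁻⁴
  116–125 m: Δρ/Δz = 0.03/9 = 3.3 × 10⁻³ kg m⁻⁴
  125–163 m: Δρ/Δz = 0.06/38 = 1.6 × 10⁻³ kg m⁻⁴
  163–175 m: Δρ/Δz = 0.40/12 = 0.033 kg m⁻⁴
  175–194 m: Δρ/Δz = 0.26/19 = 0.014 kg m⁻⁴
The largest gradient is in the 163–175 m interval — the pycnocline.

163–175 m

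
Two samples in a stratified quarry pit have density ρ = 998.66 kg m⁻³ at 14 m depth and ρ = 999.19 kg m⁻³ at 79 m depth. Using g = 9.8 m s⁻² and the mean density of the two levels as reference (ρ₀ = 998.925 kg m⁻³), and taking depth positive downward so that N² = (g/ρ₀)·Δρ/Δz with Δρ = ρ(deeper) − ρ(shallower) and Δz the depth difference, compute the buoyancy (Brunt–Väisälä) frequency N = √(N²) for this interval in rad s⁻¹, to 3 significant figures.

Δρ = 999.19 − 998.66 = 0.53 kg m⁻³ over Δz = 79 − 14 = 65 m.
N² = (9.8/998.925) × (0.53/65) = 7.9994 × 10⁻⁵ s⁻².
N = √(7.9994 × 10⁻⁵) = 8.9439 × 10⁻³ rad s⁻¹ ≈ 8.94 × 10⁻³ rad s⁻¹.

8.94 × 10⁻³ rad s⁻¹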